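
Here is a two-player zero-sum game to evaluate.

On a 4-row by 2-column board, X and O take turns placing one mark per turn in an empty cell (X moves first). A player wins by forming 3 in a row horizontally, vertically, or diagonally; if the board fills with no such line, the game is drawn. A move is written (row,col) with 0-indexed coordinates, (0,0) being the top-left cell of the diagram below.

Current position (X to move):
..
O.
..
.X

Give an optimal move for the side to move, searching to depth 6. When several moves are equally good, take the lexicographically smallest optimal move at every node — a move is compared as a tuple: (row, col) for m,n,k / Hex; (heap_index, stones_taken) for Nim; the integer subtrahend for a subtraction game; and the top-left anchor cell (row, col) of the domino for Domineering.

X's best at [../O./../.X]: (0,0)

p1 X@[../O./../.X]: (0,0)[X./O./../.X]+0* (0,1)[.X/O./../.X]-1 (1,1)[../OX/../.X]+0 (2,0)[../O./X./.X]+0 (2,1)[../O./.X/.X]+0 (3,0)[../O./../XX]+0
p2 O@[X./O./../.X]: (0,1)[XO/O./../.X]+0* (1,1)[X./OO/../.X]+0 (2,0)[X./O./O./.X]+0 (2,1)[X./O./.O/.X]+0 (3,0)[X./O./../OX]+0
p3 X@[XO/O./../.X]: (1,1)[XO/OX/../.X]+0* (2,0)[XO/O./X./.X]+0 (2,1)[XO/O./.X/.X]+0 (3,0)[XO/O./../XX]+0
p4 O@[XO/OX/../.X]: (2,0)[XO/OX/O./.X]-1 (2,1)[XO/OX/.O/.X]+0* (3,0)[XO/OX/../OX]-1
p5 X@[XO/OX/.O/.X]: (2,0)[XO/OX/XO/.X]+0* (3,0)[XO/OX/.O/XX]+0
p6 O@[XO/OX/XO/.X]: (3,0)[XO/OX/XO/OX]+0*
p7 X@[XO/OX/XO/OX] terminal +0; root [../O./../.X] d6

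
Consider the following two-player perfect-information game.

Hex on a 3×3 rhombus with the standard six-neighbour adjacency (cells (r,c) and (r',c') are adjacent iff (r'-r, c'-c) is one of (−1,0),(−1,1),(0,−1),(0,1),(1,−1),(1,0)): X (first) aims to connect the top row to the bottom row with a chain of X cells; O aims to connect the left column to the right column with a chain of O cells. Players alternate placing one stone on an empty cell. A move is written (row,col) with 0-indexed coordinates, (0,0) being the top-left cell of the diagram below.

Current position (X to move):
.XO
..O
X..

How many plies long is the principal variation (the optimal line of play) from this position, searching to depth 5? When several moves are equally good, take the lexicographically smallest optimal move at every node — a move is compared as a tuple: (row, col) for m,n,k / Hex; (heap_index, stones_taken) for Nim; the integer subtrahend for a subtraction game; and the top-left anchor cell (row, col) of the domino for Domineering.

PV length from [.XO/..O/X..]: 3 plies

ply 1, X at .XO/..O/X.. | (0,0)=+1→XXO/..O/X..*; (1,0)=+1→.XO/X.O/X..; (1,1)=+1→.XO/.XO/X..; (2,1)=+1→.XO/..O/XX.; (2,2)=+1→.XO/..O/X.X
ply 2, O at XXO/..O/X.. | (1,0)=-1→XXO/O.O/X..*; (1,1)=-1→XXO/.OO/X..; (2,1)=-1→XXO/..O/XO.; (2,2)=-1→XXO/..O/X.O
ply 3, X at XXO/O.O/X.. | (1,1)=+1→XXO/OXO/X..*; (2,1)=-1→XXO/O.O/XX.; (2,2)=-1→XXO/O.O/X.X
ply 4: XXO/OXO/X.. is terminal -1 (O); from .XO/..O/X.. depth 5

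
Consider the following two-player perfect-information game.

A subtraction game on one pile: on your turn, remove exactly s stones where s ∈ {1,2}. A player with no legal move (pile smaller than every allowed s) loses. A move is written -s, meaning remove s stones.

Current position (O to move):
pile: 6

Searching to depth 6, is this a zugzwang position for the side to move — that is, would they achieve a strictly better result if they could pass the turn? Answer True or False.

ply 1, O at 6 | -1=-1→5*; -2=-1→4
ply 2, X at 5 | -1=-1→4; -2=+1→3*
ply 3, O at 3 | -1=-1→2*; -2=-1→1
ply 4, X at 2 | -1=-1→1; -2=+1→0*
ply 5: 0 is terminal -1 (O); from 6 depth 6
suppose O passes — search the same position with X to move:
pass> ply 1, X at 6 | -1=-1→5*; -2=-1→4
pass> ply 2, O at 5 | -1=-1→4; -2=+1→3*
pass> ply 3, X at 3 | -1=-1→2*; -2=-1→1
pass> ply 4, O at 2 | -1=-1→1; -2=+1→0*
pass> ply 5: 0 is terminal -1 (X); from 6 depth 6
for O: play -1, pass +1

zugzwang(6, O) = True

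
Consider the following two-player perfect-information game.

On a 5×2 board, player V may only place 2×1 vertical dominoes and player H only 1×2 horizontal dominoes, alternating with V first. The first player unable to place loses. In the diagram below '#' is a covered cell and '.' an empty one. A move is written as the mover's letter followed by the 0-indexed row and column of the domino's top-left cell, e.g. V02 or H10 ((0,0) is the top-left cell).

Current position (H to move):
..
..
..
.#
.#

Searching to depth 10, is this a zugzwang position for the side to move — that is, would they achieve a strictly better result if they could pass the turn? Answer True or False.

zugzwang(../../../.#/.#, H) = False

[../../../.#/.#] H move#1: H00:-1/##/../../.#/.#, H10:+1/../##/../.#/.#*, H20:-1/../../##/.#/.#
[../##/../.#/.#] V move#2: V20:-1/../##/#./##/.#*, V30:-1/../##/../##/##
[../##/#./##/.#] H move#3: H00:+1/##/##/#./##/.#*
[##/##/#./##/.#] end (terminal -1, V#4); searched ../../../.#/.# to 10
suppose H passes — search the same position with V to move:
pass> [../../../.#/.#] V move#1: V00:+1/#./#./../.#/.#*, V01:+1/.#/.#/../.#/.#, V10:+1/../#./#./.#/.#, V11:+1/../.#/.#/.#/.#, V20:-1/../../#./##/.#, V30:-1/../../../##/##
pass> [#./#./../.#/.#] H move#2: H20:-1/#./#./##/.#/.#*
pass> [#./#./##/.#/.#] V move#3: V01:+1/##/##/##/.#/.#*, V30:+1/#./#./##/##/##
pass> [##/##/##/.#/.#] end (terminal -1, H#4); searched ../../../.#/.# to 10
for H: play +1, pass -1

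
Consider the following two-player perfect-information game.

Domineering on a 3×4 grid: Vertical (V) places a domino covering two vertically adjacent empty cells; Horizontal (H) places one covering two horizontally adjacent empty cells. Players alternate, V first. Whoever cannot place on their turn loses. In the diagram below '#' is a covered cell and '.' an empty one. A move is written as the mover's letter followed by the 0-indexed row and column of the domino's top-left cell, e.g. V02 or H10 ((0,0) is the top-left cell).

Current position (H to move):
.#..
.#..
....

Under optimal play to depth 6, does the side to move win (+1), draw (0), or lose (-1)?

value(.#../.#../...., H) = +1

ply 1, H at .#../.#../.... | H02=-1→.###/.#../....; H12=+1→.#../.###/....*; H20=-1→.#../.#../##..; H21=-1→.#../.#../.##.; H22=-1→.#../.#../..##
ply 2, V at .#../.###/.... | V00=-1→##../####/....*; V10=-1→.#../####/#...
ply 3, H at ##../####/.... | H02=+1→####/####/....*; H20=+1→##../####/##..; H21=+1→##../####/.##.; H22=+1→##../####/..##
ply 4: ####/####/.... is terminal -1 (V); from .#../.#../.... depth 6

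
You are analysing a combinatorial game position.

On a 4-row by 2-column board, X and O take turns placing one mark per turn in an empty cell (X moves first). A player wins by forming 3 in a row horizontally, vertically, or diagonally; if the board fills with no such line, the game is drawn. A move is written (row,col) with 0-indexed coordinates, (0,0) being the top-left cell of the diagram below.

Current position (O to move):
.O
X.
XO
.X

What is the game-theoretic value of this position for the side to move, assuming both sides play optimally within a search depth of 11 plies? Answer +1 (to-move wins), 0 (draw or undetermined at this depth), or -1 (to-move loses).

value(.O/X./XO/.X, O) = +1

ply 1, O at .O/X./XO/.X | (0,0)=-1→OO/X./XO/.X; (1,1)=+1→.O/XO/XO/.X*; (3,0)=-1→.O/X./XO/OX
ply 2: .O/XO/XO/.X is terminal -1 (X); from .O/X./XO/.X depth 11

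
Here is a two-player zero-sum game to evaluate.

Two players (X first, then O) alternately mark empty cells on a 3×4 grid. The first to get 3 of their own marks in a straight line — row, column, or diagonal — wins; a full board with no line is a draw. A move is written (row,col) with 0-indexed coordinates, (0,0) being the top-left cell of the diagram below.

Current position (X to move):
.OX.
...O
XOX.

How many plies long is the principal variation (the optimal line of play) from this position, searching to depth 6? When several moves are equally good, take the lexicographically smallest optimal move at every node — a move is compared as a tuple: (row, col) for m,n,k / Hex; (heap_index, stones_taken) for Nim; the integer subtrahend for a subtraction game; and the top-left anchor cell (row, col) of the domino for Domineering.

[.OX./...O/XOX.] X move#1: (0,0):-1/XOX./...O/XOX., (0,3):-1/.OXX/...O/XOX., (1,0):-1/.OX./X..O/XOX., (1,1):+1/.OX./.X.O/XOX.*, (1,2):+1/.OX./..XO/XOX., (2,3):-1/.OX./...O/XOXX
[.OX./.X.O/XOX.] end (terminal -1, O#2); searched .OX./...O/XOX. to 6

PV length from [.OX./...O/XOX.]: 1 ply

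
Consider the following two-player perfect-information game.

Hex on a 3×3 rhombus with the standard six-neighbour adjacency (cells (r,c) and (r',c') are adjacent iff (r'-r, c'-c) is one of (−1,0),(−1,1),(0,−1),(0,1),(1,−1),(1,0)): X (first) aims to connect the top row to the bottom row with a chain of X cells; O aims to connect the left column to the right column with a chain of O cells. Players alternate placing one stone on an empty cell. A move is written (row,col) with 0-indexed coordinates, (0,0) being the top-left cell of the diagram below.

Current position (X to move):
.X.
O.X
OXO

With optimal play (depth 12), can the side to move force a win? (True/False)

X winning at [.X./O.X/OXO]: True

p1 X@[.X./O.X/OXO]: (0,0)[XX./O.X/OXO]+1* (0,2)[.XX/O.X/OXO]+1 (1,1)[.X./OXX/OXO]+1
p2 O@[XX./O.X/OXO]: (0,2)[XXO/O.X/OXO]-1* (1,1)[XX./OOX/OXO]-1
p3 X@[XXO/O.X/OXO]: (1,1)[XXO/OXX/OXO]+1*
p4 O@[XXO/OXX/OXO] terminal -1; root [.X./O.X/OXO] d12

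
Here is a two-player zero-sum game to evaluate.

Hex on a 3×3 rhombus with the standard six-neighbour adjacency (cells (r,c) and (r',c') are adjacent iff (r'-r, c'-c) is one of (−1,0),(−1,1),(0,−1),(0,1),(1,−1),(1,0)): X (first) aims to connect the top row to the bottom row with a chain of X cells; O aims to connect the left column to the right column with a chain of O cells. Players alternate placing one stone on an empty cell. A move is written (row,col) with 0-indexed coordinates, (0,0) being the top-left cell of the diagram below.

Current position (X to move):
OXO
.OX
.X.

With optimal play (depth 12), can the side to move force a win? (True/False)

[OXO/.OX/.X.] X move#1: (1,0):-1/OXO/XOX/.X.*, (2,0):-1/OXO/.OX/XX., (2,2):-1/OXO/.OX/.XX
[OXO/XOX/.X.] O move#2: (2,0):+1/OXO/XOX/OX.*, (2,2):-1/OXO/XOX/.XO
[OXO/XOX/OX.] end (terminal -1, X#3); searched OXO/.OX/.X. to 12

X winning at [OXO/.OX/.X.]: False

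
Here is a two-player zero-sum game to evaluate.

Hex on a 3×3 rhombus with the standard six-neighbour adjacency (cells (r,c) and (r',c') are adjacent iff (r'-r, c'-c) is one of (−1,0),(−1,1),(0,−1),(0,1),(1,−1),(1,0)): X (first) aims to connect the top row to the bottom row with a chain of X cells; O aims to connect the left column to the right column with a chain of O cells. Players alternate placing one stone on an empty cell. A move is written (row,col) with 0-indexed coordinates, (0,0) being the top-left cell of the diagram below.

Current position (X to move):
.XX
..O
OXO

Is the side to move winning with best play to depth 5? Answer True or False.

X winning at [.XX/..O/OXO]: True

[.XX/..O/OXO] X move#1: (0,0):-1/XXX/..O/OXO, (1,0):-1/.XX/X.O/OXO, (1,1):+1/.XX/.XO/OXO*
[.XX/.XO/OXO] end (terminal -1, O#2); searched .XX/..O/OXO to 5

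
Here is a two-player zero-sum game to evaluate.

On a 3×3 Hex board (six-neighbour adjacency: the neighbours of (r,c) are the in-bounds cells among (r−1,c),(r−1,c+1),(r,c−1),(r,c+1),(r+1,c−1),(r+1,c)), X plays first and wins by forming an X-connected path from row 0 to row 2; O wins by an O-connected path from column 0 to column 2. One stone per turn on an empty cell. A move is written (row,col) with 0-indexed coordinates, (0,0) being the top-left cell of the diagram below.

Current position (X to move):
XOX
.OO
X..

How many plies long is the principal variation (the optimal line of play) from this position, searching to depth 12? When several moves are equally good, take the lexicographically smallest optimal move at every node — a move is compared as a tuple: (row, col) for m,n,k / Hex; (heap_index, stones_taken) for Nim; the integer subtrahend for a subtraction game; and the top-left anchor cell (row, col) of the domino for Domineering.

ply 1, X at XOX/.OO/X.. | (1,0)=+1→XOX/XOO/X..*; (2,1)=-1→XOX/.OO/XX.; (2,2)=-1→XOX/.OO/X.X
ply 2: XOX/XOO/X.. is terminal -1 (O); from XOX/.OO/X.. depth 12

PV length from [XOX/.OO/X..]: 1 ply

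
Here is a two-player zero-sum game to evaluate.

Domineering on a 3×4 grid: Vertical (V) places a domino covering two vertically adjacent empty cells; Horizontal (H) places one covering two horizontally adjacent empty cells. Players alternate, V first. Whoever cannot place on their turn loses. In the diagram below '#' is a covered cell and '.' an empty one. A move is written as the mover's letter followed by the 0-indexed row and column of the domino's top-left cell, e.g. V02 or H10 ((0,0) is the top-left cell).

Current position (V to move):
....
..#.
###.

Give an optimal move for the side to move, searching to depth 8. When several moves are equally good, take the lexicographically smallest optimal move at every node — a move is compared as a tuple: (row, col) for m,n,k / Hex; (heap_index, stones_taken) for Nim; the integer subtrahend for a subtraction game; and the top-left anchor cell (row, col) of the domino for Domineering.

p1 V@[..../..#./###.]: V00[#.../#.#./###.]+1* V01[.#../.##./###.]+1 V03[...#/..##/###.]-1 V13[..../..##/####]-1
p2 H@[#.../#.#./###.]: H01[###./#.#./###.]-1* H02[#.##/#.#./###.]-1
p3 V@[###./#.#./###.]: V03[####/#.##/###.]+1* V13[###./#.##/####]+1
p4 H@[####/#.##/###.] terminal -1; root [..../..#./###.] d8

V's best at [..../..#./###.]: V00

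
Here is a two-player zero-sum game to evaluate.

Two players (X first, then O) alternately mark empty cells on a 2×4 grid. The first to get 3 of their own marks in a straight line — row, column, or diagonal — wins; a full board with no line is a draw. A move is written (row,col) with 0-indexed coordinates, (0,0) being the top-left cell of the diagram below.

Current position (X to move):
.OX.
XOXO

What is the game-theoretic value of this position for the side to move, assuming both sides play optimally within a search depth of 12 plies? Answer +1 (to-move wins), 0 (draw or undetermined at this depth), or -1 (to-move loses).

value(.OX./XOXO, X) = 0

ply 1, X at .OX./XOXO | (0,0)=+0→XOX./XOXO*; (0,3)=+0→.OXX/XOXO
ply 2, O at XOX./XOXO | (0,3)=+0→XOXO/XOXO*
ply 3: XOXO/XOXO is terminal +0 (X); from .OX./XOXO depth 12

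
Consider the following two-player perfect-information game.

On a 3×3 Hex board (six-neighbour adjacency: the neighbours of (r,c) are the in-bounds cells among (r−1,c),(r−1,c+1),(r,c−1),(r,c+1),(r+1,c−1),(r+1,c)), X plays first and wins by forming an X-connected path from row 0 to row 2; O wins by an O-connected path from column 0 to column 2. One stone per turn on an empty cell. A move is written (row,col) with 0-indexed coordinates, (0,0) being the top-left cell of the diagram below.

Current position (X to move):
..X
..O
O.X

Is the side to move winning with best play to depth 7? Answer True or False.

[..X/..O/O.X] X move#1: (0,0):-1/X.X/..O/O.X*, (0,1):-1/.XX/..O/O.X, (1,0):-1/..X/X.O/O.X, (1,1):-1/..X/.XO/O.X, (2,1):-1/..X/..O/OXX
[X.X/..O/O.X] O move#2: (0,1):+1/XOX/..O/O.X*, (1,0):+1/X.X/O.O/O.X, (1,1):+1/X.X/.OO/O.X, (2,1):+1/X.X/..O/OOX
[XOX/..O/O.X] X move#3: (1,0):-1/XOX/X.O/O.X*, (1,1):-1/XOX/.XO/O.X, (2,1):-1/XOX/..O/OXX
[XOX/X.O/O.X] O move#4: (1,1):+1/XOX/XOO/O.X*, (2,1):+1/XOX/X.O/OOX
[XOX/XOO/O.X] end (terminal -1, X#5); searched ..X/..O/O.X to 7

X winning at [..X/..O/O.X]: False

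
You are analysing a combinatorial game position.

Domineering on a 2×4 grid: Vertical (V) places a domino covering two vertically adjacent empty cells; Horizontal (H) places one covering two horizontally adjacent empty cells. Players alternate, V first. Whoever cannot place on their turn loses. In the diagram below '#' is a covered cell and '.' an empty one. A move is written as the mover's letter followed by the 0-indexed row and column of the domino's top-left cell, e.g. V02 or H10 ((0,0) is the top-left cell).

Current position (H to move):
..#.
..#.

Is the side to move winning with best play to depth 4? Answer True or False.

H winning at [..#./..#.]: True

p1 H@[..#./..#.]: H00[###./..#.]+1* H10[..#./###.]+1
p2 V@[###./..#.]: V03[####/..##]-1*
p3 H@[####/..##]: H10[####/####]+1*
p4 V@[####/####] terminal -1; root [..#./..#.] d4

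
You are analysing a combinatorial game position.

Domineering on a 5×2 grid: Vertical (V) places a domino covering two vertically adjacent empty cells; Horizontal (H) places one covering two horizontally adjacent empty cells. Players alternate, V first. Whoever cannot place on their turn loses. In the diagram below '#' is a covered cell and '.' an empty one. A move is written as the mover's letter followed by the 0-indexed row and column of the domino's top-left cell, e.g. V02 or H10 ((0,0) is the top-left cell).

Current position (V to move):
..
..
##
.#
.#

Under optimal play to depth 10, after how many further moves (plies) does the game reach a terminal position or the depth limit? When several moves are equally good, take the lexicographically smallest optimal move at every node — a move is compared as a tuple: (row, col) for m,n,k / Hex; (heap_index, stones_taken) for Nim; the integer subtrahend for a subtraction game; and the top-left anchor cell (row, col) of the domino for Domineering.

PV length from [../../##/.#/.#]: 1 ply

[../../##/.#/.#] V move#1: V00:+1/#./#./##/.#/.#*, V01:+1/.#/.#/##/.#/.#, V30:-1/../../##/##/##
[#./#./##/.#/.#] end (terminal -1, H#2); searched ../../##/.#/.# to 10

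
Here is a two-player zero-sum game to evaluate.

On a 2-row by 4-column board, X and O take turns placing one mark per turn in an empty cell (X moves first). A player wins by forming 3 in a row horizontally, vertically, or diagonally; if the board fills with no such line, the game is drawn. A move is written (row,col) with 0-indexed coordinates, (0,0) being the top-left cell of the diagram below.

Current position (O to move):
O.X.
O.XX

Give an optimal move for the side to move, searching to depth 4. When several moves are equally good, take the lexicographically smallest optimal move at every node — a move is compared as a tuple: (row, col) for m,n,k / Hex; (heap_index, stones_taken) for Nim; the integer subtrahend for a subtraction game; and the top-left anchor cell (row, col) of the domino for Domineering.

ply 1, O at O.X./O.XX | (0,1)=-1→OOX./O.XX; (0,3)=-1→O.XO/O.XX; (1,1)=+0→O.X./OOXX*
ply 2, X at O.X./OOXX | (0,1)=+0→OXX./OOXX*; (0,3)=+0→O.XX/OOXX
ply 3, O at OXX./OOXX | (0,3)=+0→OXXO/OOXX*
ply 4: OXXO/OOXX is terminal +0 (X); from O.X./O.XX depth 4

O's best at [O.X./O.XX]: (1,1)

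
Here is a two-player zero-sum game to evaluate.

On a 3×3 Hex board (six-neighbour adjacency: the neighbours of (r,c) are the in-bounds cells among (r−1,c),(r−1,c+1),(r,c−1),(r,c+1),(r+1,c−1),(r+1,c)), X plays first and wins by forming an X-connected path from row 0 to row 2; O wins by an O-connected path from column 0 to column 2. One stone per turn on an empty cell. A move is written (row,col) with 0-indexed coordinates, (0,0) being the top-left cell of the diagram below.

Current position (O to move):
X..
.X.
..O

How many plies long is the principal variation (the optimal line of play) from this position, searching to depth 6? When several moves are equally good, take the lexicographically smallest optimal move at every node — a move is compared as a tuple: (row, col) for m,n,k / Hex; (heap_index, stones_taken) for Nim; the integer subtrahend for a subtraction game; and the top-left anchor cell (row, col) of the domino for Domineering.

ply 1, O at X../.X./..O | (0,1)=-1→XO./.X./..O*; (0,2)=-1→X.O/.X./..O; (1,0)=-1→X../OX./..O; (1,2)=-1→X../.XO/..O; (2,0)=-1→X../.X./O.O; (2,1)=-1→X../.X./.OO
ply 2, X at XO./.X./..O | (0,2)=+1→XOX/.X./..O*; (1,0)=+1→XO./XX./..O; (1,2)=+1→XO./.XX/..O; (2,0)=+1→XO./.X./X.O; (2,1)=+1→XO./.X./.XO
ply 3, O at XOX/.X./..O | (1,0)=-1→XOX/OX./..O*; (1,2)=-1→XOX/.XO/..O; (2,0)=-1→XOX/.X./O.O; (2,1)=-1→XOX/.X./.OO
ply 4, X at XOX/OX./..O | (1,2)=+1→XOX/OXX/..O*; (2,0)=+1→XOX/OX./X.O; (2,1)=+1→XOX/OX./.XO
ply 5, O at XOX/OXX/..O | (2,0)=-1→XOX/OXX/O.O*; (2,1)=-1→XOX/OXX/.OO
ply 6, X at XOX/OXX/O.O | (2,1)=+1→XOX/OXX/OXO*
ply 7: XOX/OXX/OXO is terminal -1 (O); from X../.X./..O depth 6

PV length from [X../.X./..O]: 6 plies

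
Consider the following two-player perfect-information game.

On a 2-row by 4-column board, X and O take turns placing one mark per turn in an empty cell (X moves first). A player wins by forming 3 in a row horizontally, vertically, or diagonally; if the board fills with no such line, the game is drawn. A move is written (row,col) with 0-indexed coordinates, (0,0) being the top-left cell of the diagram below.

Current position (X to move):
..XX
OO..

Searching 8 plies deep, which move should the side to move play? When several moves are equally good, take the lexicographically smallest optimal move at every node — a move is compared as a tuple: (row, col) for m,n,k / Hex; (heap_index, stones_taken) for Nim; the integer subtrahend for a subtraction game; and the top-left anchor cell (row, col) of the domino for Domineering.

[..XX/OO..] X move#1: (0,0):-1/X.XX/OO.., (0,1):+1/.XXX/OO..*, (1,2):+0/..XX/OOX., (1,3):-1/..XX/OO.X
[.XXX/OO..] end (terminal -1, O#2); searched ..XX/OO.. to 8

X's best at [..XX/OO..]: (0,1)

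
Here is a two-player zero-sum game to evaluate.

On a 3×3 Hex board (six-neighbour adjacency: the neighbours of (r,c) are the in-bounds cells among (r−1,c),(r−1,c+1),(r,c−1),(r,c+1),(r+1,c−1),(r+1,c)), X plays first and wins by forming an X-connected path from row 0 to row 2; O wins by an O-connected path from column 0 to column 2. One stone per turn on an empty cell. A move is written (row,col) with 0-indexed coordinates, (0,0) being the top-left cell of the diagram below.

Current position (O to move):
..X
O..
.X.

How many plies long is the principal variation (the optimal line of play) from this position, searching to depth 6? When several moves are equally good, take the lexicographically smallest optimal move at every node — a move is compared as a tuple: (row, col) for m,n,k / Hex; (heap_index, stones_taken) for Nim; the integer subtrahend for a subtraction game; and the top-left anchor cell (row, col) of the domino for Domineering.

PV length from [..X/O../.X.]: 4 plies

p1 O@[..X/O../.X.]: (0,0)[O.X/O../.X.]-1* (0,1)[.OX/O../.X.]-1 (1,1)[..X/OO./.X.]-1 (1,2)[..X/O.O/.X.]-1 (2,0)[..X/O../OX.]-1 (2,2)[..X/O../.XO]-1
p2 X@[O.X/O../.X.]: (0,1)[OXX/O../.X.]+1* (1,1)[O.X/OX./.X.]+1 (1,2)[O.X/O.X/.X.]+1 (2,0)[O.X/O../XX.]+1 (2,2)[O.X/O../.XX]+1
p3 O@[OXX/O../.X.]: (1,1)[OXX/OO./.X.]-1* (1,2)[OXX/O.O/.X.]-1 (2,0)[OXX/O../OX.]-1 (2,2)[OXX/O../.XO]-1
p4 X@[OXX/OO./.X.]: (1,2)[OXX/OOX/.X.]+1* (2,0)[OXX/OO./XX.]-1 (2,2)[OXX/OO./.XX]-1
p5 O@[OXX/OOX/.X.] terminal -1; root [..X/O../.X.] d6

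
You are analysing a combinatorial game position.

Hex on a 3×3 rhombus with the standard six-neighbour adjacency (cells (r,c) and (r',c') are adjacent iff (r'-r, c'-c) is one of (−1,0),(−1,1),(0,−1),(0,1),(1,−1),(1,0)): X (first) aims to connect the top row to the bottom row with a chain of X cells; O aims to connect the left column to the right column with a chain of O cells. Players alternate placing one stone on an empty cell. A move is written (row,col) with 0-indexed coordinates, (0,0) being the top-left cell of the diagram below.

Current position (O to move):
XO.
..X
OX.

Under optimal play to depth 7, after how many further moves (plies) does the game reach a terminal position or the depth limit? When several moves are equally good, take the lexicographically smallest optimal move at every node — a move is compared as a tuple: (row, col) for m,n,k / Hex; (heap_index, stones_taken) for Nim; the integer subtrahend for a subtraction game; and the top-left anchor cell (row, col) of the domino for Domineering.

PV length from [XO./..X/OX.]: 3 plies

ply 1, O at XO./..X/OX. | (0,2)=+1→XOO/..X/OX.*; (1,0)=-1→XO./O.X/OX.; (1,1)=-1→XO./.OX/OX.; (2,2)=-1→XO./..X/OXO
ply 2, X at XOO/..X/OX. | (1,0)=-1→XOO/X.X/OX.*; (1,1)=-1→XOO/.XX/OX.; (2,2)=-1→XOO/..X/OXX
ply 3, O at XOO/X.X/OX. | (1,1)=+1→XOO/XOX/OX.*; (2,2)=-1→XOO/X.X/OXO
ply 4: XOO/XOX/OX. is terminal -1 (X); from XO./..X/OX. depth 7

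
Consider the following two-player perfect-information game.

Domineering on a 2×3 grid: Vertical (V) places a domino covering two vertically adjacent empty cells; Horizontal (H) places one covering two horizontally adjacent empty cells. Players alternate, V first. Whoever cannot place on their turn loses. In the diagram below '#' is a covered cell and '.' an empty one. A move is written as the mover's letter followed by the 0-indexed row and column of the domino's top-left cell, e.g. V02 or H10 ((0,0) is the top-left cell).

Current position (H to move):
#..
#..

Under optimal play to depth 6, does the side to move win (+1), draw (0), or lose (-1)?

ply 1, H at #../#.. | H01=+1→###/#..*; H11=+1→#../###
ply 2: ###/#.. is terminal -1 (V); from #../#.. depth 6

value(#../#.., H) = +1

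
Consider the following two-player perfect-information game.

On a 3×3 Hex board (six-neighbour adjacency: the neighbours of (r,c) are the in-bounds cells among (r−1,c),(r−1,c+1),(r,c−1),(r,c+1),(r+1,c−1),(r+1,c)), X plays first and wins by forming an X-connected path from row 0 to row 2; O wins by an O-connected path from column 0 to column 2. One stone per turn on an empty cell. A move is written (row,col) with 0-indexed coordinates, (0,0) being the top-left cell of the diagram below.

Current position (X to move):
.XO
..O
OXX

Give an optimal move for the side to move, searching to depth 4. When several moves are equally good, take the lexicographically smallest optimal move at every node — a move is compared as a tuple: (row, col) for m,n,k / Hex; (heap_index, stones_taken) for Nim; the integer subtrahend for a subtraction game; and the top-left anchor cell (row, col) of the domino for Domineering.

ply 1, X at .XO/..O/OXX | (0,0)=-1→XXO/..O/OXX; (1,0)=-1→.XO/X.O/OXX; (1,1)=+1→.XO/.XO/OXX*
ply 2: .XO/.XO/OXX is terminal -1 (O); from .XO/..O/OXX depth 4

X's best at [.XO/..O/OXX]: (1,1)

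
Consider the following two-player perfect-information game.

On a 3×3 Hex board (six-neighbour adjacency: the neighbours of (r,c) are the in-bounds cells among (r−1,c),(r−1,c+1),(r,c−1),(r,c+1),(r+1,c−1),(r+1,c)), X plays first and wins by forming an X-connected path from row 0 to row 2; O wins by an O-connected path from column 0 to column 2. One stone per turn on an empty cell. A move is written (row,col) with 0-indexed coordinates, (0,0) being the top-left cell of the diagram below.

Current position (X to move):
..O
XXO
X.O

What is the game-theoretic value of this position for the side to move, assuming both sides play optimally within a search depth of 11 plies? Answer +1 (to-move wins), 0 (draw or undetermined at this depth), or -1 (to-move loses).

value(..O/XXO/X.O, X) = +1

ply 1, X at ..O/XXO/X.O | (0,0)=+1→X.O/XXO/X.O*; (0,1)=+1→.XO/XXO/X.O; (2,1)=+1→..O/XXO/XXO
ply 2: X.O/XXO/X.O is terminal -1 (O); from ..O/XXO/X.O depth 11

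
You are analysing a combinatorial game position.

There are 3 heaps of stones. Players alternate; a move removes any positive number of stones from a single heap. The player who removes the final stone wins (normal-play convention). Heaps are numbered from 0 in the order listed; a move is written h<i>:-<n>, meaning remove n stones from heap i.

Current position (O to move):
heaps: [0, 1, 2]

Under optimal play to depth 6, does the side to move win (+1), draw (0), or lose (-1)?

value((0,1,2), O) = +1

ply 1, O at (0,1,2) | h1:-1=-1→(0,0,2); h2:-1=+1→(0,1,1)*; h2:-2=-1→(0,1,0)
ply 2, X at (0,1,1) | h1:-1=-1→(0,0,1)*; h2:-1=-1→(0,1,0)
ply 3, O at (0,0,1) | h2:-1=+1→(0,0,0)*
ply 4: (0,0,0) is terminal -1 (X); from (0,1,2) depth 6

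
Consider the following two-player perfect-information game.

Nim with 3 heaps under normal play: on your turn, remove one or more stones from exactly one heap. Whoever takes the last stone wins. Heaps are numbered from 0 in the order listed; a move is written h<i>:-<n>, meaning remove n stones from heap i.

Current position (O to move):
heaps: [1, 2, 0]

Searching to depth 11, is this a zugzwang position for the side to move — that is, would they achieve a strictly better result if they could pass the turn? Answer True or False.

p1 O@[(1,2,0)]: h0:-1[(0,2,0)]-1 h1:-1[(1,1,0)]+1* h1:-2[(1,0,0)]-1
p2 X@[(1,1,0)]: h0:-1[(0,1,0)]-1* h1:-1[(1,0,0)]-1
p3 O@[(0,1,0)]: h1:-1[(0,0,0)]+1*
p4 X@[(0,0,0)] terminal -1; root [(1,2,0)] d11
if O skipped the turn, X would face:
~ p1 X@[(1,2,0)]: h0:-1[(0,2,0)]-1 h1:-1[(1,1,0)]+1* h1:-2[(1,0,0)]-1
~ p2 O@[(1,1,0)]: h0:-1[(0,1,0)]-1* h1:-1[(1,0,0)]-1
~ p3 X@[(0,1,0)]: h1:-1[(0,0,0)]+1*
~ p4 O@[(0,0,0)] terminal -1; root [(1,2,0)] d11
compare (O): move=+1 vs pass=-1

zugzwang((1,2,0), O) = False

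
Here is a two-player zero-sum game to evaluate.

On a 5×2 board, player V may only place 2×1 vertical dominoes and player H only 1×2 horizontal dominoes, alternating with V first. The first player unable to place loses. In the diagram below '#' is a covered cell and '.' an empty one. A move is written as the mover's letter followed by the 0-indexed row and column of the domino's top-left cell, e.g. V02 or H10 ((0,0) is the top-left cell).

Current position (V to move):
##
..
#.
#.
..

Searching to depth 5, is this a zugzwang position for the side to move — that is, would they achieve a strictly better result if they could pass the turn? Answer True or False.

zugzwang(##/../#./#./.., V) = True

ply 1, V at ##/../#./#./.. | V11=-1→##/.#/##/#./..*; V21=-1→##/../##/##/..; V31=-1→##/../#./##/.#
ply 2, H at ##/.#/##/#./.. | H40=+1→##/.#/##/#./##*
ply 3: ##/.#/##/#./## is terminal -1 (V); from ##/../#./#./.. depth 5
if V skipped the turn, H would face:
~ ply 1, H at ##/../#./#./.. | H10=-1→##/##/#./#./..*; H40=-1→##/../#./#./##
~ ply 2, V at ##/##/#./#./.. | V21=-1→##/##/##/##/..; V31=+1→##/##/#./##/.#*
~ ply 3: ##/##/#./##/.# is terminal -1 (H); from ##/../#./#./.. depth 5
compare (V): move=-1 vs pass=+1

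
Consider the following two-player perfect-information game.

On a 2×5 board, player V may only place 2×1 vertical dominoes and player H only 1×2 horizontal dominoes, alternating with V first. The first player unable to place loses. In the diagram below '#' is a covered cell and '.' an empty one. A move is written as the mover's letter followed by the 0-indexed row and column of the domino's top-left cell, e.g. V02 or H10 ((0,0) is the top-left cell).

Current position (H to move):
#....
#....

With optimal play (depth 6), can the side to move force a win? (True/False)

H winning at [#..../#....]: True

p1 H@[#..../#....]: H01[###../#....]-1 H02[#.##./#....]+1* H03[#..##/#....]-1 H11[#..../###..]-1 H12[#..../#.##.]+1 H13[#..../#..##]-1
p2 V@[#.##./#....]: V01[####./##...]-1* V04[#.###/#...#]-1
p3 H@[####./##...]: H12[####./####.]-1 H13[####./##.##]+1*
p4 V@[####./##.##] terminal -1; root [#..../#....] d6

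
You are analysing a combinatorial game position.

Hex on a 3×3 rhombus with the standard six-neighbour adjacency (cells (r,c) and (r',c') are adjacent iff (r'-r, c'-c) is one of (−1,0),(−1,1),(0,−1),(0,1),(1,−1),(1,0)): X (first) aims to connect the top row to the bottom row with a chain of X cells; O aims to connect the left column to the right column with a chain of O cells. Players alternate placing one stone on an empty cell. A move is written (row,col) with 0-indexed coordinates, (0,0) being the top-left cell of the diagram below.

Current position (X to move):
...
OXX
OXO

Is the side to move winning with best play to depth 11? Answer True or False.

p1 X@[.../OXX/OXO]: (0,0)[X../OXX/OXO]+1* (0,1)[.X./OXX/OXO]+1 (0,2)[..X/OXX/OXO]+1
p2 O@[X../OXX/OXO]: (0,1)[XO./OXX/OXO]-1* (0,2)[X.O/OXX/OXO]-1
p3 X@[XO./OXX/OXO]: (0,2)[XOX/OXX/OXO]+1*
p4 O@[XOX/OXX/OXO] terminal -1; root [.../OXX/OXO] d11

X winning at [.../OXX/OXO]: True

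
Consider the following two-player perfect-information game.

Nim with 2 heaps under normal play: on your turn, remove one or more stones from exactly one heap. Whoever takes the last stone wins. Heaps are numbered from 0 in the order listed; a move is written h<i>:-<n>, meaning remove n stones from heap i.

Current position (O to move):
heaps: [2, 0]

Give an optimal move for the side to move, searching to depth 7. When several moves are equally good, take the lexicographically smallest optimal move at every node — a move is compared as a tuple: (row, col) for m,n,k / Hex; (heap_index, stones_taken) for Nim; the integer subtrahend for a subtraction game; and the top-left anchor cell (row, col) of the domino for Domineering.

ply 1, O at (2,0) | h0:-1=-1→(1,0); h0:-2=+1→(0,0)*
ply 2: (0,0) is terminal -1 (X); from (2,0) depth 7

O's best at [(2,0)]: h0:-2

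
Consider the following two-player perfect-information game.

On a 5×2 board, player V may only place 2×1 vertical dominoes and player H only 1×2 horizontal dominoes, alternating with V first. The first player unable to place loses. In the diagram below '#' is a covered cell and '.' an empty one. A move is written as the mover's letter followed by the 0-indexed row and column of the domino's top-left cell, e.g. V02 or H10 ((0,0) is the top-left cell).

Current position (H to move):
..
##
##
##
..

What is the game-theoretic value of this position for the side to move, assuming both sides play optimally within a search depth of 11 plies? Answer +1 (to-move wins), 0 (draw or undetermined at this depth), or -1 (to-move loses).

p1 H@[../##/##/##/..]: H00[##/##/##/##/..]+1* H40[../##/##/##/##]+1
p2 V@[##/##/##/##/..] terminal -1; root [../##/##/##/..] d11

value(../##/##/##/.., H) = +1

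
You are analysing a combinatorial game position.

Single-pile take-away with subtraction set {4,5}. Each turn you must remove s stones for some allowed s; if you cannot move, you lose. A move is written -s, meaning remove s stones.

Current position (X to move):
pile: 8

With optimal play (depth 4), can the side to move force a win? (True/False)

X winning at [8]: True

ply 1, X at 8 | -4=-1→4; -5=+1→3*
ply 2: 3 is terminal -1 (O); from 8 depth 4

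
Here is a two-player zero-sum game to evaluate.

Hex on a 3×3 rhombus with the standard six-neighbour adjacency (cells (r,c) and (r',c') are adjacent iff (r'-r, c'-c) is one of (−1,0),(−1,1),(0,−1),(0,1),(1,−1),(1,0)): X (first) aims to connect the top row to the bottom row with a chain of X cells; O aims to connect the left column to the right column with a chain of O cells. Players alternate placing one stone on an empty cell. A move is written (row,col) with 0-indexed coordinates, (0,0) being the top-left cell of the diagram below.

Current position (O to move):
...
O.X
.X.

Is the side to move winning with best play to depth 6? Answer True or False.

[.../O.X/.X.] O move#1: (0,0):-1/O../O.X/.X., (0,1):-1/.O./O.X/.X., (0,2):+1/..O/O.X/.X.*, (1,1):-1/.../OOX/.X., (2,0):-1/.../O.X/OX., (2,2):-1/.../O.X/.XO
[..O/O.X/.X.] X move#2: (0,0):-1/X.O/O.X/.X.*, (0,1):-1/.XO/O.X/.X., (1,1):-1/..O/OXX/.X., (2,0):-1/..O/O.X/XX., (2,2):-1/..O/O.X/.XX
[X.O/O.X/.X.] O move#3: (0,1):+1/XOO/O.X/.X.*, (1,1):+1/X.O/OOX/.X., (2,0):+1/X.O/O.X/OX., (2,2):+1/X.O/O.X/.XO
[XOO/O.X/.X.] end (terminal -1, X#4); searched .../O.X/.X. to 6

O winning at [.../O.X/.X.]: True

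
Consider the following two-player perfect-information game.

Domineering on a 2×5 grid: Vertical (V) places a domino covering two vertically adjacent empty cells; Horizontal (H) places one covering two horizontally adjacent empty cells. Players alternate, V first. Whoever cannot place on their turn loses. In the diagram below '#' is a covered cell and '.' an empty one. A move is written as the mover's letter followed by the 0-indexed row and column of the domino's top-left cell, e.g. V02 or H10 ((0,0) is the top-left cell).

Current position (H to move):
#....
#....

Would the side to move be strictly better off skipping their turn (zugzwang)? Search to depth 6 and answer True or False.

zugzwang(#..../#...., H) = False

ply 1, H at #..../#.... | H01=-1→###../#....; H02=+1→#.##./#....*; H03=-1→#..##/#....; H11=-1→#..../###..; H12=+1→#..../#.##.; H13=-1→#..../#..##
ply 2, V at #.##./#.... | V01=-1→####./##...*; V04=-1→#.###/#...#
ply 3, H at ####./##... | H12=-1→####./####.; H13=+1→####./##.##*
ply 4: ####./##.## is terminal -1 (V); from #..../#.... depth 6
pass branch (V moves first from the same position):
  | ply 1, V at #..../#.... | V01=-1→##.../##...*; V02=-1→#.#../#.#..; V03=-1→#..#./#..#.; V04=-1→#...#/#...#
  | ply 2, H at ##.../##... | H02=+1→####./##...*; H03=+1→##.##/##...; H12=+1→##.../####.; H13=+1→##.../##.##
  | ply 3, V at ####./##... | V04=-1→#####/##..#*
  | ply 4, H at #####/##..# | H12=+1→#####/#####*
  | ply 5: #####/##### is terminal -1 (V); from #..../#.... depth 6
H moving scores +1; H passing scores +1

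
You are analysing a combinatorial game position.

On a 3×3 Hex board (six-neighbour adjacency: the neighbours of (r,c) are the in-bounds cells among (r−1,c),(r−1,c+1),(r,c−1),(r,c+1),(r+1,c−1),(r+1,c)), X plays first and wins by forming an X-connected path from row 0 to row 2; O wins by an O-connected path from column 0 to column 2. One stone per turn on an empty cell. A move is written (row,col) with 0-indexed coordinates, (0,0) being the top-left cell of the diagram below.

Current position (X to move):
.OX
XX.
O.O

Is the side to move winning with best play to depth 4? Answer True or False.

X winning at [.OX/XX./O.O]: True

[.OX/XX./O.O] X move#1: (0,0):-1/XOX/XX./O.O, (1,2):-1/.OX/XXX/O.O, (2,1):+1/.OX/XX./OXO*
[.OX/XX./OXO] end (terminal -1, O#2); searched .OX/XX./O.O to 4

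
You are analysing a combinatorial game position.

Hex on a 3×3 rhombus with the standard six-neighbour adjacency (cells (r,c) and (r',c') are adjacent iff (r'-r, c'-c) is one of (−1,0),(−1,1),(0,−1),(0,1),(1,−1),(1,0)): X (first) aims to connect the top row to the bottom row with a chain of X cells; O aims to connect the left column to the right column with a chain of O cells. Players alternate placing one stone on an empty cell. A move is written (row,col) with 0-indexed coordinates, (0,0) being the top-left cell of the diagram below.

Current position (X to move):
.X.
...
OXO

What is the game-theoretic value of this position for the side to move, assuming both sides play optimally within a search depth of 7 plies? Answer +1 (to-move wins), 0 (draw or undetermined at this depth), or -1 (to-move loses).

value(.X./.../OXO, X) = +1

[.X./.../OXO] X move#1: (0,0):-1/XX./.../OXO, (0,2):+1/.XX/.../OXO*, (1,0):-1/.X./X../OXO, (1,1):+1/.X./.X./OXO, (1,2):+1/.X./..X/OXO
[.XX/.../OXO] O move#2: (0,0):-1/OXX/.../OXO*, (1,0):-1/.XX/O../OXO, (1,1):-1/.XX/.O./OXO, (1,2):-1/.XX/..O/OXO
[OXX/.../OXO] X move#3: (1,0):+1/OXX/X../OXO*, (1,1):+1/OXX/.X./OXO, (1,2):+1/OXX/..X/OXO
[OXX/X../OXO] O move#4: (1,1):-1/OXX/XO./OXO*, (1,2):-1/OXX/X.O/OXO
[OXX/XO./OXO] X move#5: (1,2):+1/OXX/XOX/OXO*
[OXX/XOX/OXO] end (terminal -1, O#6); searched .X./.../OXO to 7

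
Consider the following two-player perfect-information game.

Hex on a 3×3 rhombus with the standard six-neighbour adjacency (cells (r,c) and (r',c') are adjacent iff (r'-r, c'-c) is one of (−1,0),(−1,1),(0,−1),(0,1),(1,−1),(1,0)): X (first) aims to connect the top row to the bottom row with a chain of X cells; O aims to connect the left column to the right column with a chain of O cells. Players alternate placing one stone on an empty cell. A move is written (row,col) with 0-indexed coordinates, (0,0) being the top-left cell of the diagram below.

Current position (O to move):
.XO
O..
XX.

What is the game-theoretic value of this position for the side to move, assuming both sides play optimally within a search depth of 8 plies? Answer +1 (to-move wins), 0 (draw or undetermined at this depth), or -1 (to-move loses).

value(.XO/O../XX., O) = +1

[.XO/O../XX.] O move#1: (0,0):-1/OXO/O../XX., (1,1):+1/.XO/OO./XX.*, (1,2):-1/.XO/O.O/XX., (2,2):-1/.XO/O../XXO
[.XO/OO./XX.] end (terminal -1, X#2); searched .XO/O../XX. to 8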